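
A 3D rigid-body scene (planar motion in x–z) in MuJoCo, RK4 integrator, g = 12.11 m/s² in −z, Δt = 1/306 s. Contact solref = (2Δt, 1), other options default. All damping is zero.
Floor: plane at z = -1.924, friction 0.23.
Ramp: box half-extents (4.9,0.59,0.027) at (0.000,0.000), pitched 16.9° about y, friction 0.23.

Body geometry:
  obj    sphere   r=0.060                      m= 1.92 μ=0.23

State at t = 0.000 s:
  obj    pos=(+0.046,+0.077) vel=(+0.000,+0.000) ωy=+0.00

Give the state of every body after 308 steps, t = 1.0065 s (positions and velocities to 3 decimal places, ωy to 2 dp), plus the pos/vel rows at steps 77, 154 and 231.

State at t = 1.0065 s:
  obj    pos=(+1.265,-0.293) vel=(+2.422,-0.736) ωy=+42.18

Key-timestep trajectory:
   step    t(s)  obj.x    obj.z    obj.vx   obj.vz 
     77  0.2516   +0.122  +0.054  +0.606  -0.184
    154  0.5033   +0.351  -0.016  +1.211  -0.368
    231  0.7549   +0.732  -0.131  +1.816  -0.552


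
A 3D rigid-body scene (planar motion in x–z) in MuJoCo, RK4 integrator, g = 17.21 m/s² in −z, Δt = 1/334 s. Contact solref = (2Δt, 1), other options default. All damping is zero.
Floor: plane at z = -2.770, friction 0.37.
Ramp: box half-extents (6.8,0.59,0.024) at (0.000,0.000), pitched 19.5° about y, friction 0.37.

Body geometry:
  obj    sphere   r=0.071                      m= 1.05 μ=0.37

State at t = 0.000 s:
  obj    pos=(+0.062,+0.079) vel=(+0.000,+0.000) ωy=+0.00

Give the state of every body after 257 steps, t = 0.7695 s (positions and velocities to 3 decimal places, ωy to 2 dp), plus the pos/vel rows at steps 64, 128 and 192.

State at t = 0.7695 s:
  obj    pos=(+1.207,-0.327) vel=(+2.976,-1.054) ωy=+44.47

Key-timestep trajectory:
   step    t(s)  obj.x    obj.z    obj.vx   obj.vz 
     64  0.1916   +0.133  +0.054  +0.741  -0.263
    128  0.3832   +0.346  -0.022  +1.482  -0.525
    192  0.5749   +0.701  -0.148  +2.224  -0.787


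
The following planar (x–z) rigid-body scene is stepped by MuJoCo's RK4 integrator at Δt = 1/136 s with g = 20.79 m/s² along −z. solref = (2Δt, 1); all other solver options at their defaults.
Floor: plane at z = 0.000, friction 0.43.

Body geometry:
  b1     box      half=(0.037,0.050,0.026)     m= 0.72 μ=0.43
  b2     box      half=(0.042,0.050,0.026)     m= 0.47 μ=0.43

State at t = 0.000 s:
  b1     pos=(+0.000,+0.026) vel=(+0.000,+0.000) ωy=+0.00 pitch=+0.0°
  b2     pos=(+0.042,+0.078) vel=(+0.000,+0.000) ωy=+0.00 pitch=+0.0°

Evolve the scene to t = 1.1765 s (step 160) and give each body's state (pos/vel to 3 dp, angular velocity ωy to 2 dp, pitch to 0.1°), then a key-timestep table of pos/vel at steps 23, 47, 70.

State at t = 1.1765 s:
  b1     pos=(+0.000,+0.026) vel=(+0.000,+0.000) ωy=+0.00 pitch=+0.0°
  b2     pos=(+0.079,+0.042) vel=(+0.000,+0.000) ωy=+0.00 pitch=+90.0°

Key-timestep trajectory:
   step    t(s)  b1.x    b1.z    b1.vx   b1.vz   b2.x    b2.z    b2.vx   b2.vz 
     23  0.1691   +0.000  +0.026  +0.000  +0.000   +0.078  +0.039  +0.629  -0.178
     47  0.3456   +0.000  +0.026  +0.000  +0.000   +0.102  +0.049  -0.009  -0.001
     70  0.5147   +0.000  +0.026  +0.000  +0.000   +0.076  +0.041  -0.117  +0.071


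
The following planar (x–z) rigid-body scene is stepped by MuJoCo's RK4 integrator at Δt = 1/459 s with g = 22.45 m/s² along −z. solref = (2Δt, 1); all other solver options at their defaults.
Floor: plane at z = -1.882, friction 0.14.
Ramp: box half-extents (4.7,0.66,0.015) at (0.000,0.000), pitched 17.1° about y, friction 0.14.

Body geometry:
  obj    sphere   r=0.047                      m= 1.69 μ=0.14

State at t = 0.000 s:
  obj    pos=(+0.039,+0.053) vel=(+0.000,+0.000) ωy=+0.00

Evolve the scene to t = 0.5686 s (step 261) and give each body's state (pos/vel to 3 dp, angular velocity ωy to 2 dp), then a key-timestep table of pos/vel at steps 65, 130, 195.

State at t = 0.5686 s:
  obj    pos=(+0.768,-0.171) vel=(+2.563,-0.788) ωy=+57.04

Key-timestep trajectory:
   step    t(s)  obj.x    obj.z    obj.vx   obj.vz 
     65  0.1416   +0.084  +0.039  +0.638  -0.196
    130  0.2832   +0.220  -0.003  +1.277  -0.393
    195  0.4248   +0.446  -0.072  +1.915  -0.589


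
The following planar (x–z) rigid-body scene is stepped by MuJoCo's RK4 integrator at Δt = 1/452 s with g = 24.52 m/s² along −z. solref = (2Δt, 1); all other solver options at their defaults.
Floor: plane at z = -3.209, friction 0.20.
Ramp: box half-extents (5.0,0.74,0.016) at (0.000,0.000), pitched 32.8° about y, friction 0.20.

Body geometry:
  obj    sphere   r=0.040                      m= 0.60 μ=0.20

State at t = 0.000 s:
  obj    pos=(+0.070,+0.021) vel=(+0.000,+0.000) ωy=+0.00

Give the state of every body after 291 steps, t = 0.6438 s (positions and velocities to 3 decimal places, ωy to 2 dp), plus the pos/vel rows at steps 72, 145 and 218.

State at t = 0.6438 s:
  obj    pos=(+1.723,-1.044) vel=(+5.135,-3.309) ωy=+152.67

Key-timestep trajectory:
   step    t(s)  obj.x    obj.z    obj.vx   obj.vz 
     72  0.1593   +0.171  -0.044  +1.271  -0.819
    145  0.3208   +0.481  -0.243  +2.559  -1.649
    218  0.4823   +0.998  -0.577  +3.847  -2.479


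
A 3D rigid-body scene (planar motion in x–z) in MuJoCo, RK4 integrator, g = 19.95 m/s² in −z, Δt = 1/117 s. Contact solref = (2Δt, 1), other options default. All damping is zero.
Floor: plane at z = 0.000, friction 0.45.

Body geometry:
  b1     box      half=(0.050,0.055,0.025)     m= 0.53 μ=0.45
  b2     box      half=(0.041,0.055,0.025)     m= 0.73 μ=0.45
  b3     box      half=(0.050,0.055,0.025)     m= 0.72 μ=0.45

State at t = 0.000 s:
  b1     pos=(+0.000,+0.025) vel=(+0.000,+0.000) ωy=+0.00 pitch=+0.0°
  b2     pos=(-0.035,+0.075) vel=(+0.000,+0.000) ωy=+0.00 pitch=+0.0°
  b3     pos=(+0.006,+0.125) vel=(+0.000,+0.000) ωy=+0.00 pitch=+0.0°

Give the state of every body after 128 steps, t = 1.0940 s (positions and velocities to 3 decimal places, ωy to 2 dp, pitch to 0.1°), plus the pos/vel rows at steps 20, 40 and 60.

State at t = 1.0940 s:
  b1     pos=(+0.000,+0.025) vel=(+0.000,+0.000) ωy=+0.00 pitch=+0.0°
  b2     pos=(-0.035,+0.075) vel=(+0.000,+0.000) ωy=+0.00 pitch=-0.1°
  b3     pos=(+0.124,+0.025) vel=(+0.000,+0.000) ωy=+0.00 pitch=+180.0°

Key-timestep trajectory:
   step    t(s)  b1.x    b1.z    b1.vx   b1.vz   b2.x    b2.z    b2.vx   b2.vz   b3.x    b3.z    b3.vx   b3.vz 
     20  0.1709   +0.000  +0.025  +0.000  +0.000   -0.035  +0.075  +0.000  +0.000   +0.007  +0.125  +0.021  -0.001
     40  0.3419   +0.000  +0.025  -0.001  +0.000   -0.035  +0.075  -0.004  +0.001   +0.027  +0.114  +0.300  -0.391
     60  0.5128   +0.000  +0.025  +0.000  +0.000   -0.035  +0.075  +0.000  +0.000   +0.117  +0.031  +0.629  -1.576


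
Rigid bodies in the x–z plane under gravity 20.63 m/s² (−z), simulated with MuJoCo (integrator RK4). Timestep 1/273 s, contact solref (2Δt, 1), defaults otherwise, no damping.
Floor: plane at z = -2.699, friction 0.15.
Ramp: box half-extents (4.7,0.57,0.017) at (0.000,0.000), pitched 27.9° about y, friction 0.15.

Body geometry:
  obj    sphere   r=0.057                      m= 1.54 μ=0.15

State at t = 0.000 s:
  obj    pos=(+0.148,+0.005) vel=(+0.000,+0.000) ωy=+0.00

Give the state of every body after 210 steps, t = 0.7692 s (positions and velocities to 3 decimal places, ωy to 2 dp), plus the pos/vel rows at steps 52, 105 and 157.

State at t = 0.7692 s:
  obj    pos=(+1.959,-0.953) vel=(+4.709,-2.482) ωy=+92.17

Key-timestep trajectory:
   step    t(s)  obj.x    obj.z    obj.vx   obj.vz 
     52  0.1905   +0.259  -0.054  +1.169  -0.612
    105  0.3846   +0.601  -0.235  +2.357  -1.238
    157  0.5751   +1.161  -0.531  +3.521  -1.855


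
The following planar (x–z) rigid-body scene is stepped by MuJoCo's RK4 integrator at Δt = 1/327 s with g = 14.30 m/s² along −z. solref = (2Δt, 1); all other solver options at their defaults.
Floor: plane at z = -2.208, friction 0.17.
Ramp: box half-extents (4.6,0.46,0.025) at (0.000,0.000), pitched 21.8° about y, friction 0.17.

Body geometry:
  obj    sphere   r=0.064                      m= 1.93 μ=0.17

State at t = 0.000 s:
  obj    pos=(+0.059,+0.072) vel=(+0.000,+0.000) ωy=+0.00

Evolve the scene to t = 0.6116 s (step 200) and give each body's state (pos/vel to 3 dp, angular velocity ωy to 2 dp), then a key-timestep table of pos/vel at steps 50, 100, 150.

State at t = 0.6116 s:
  obj    pos=(+0.718,-0.191) vel=(+2.154,-0.862) ωy=+36.24

Key-timestep trajectory:
   step    t(s)  obj.x    obj.z    obj.vx   obj.vz 
     50  0.1529   +0.100  +0.056  +0.539  -0.215
    100  0.3058   +0.224  +0.006  +1.077  -0.431
    150  0.4587   +0.430  -0.076  +1.616  -0.646


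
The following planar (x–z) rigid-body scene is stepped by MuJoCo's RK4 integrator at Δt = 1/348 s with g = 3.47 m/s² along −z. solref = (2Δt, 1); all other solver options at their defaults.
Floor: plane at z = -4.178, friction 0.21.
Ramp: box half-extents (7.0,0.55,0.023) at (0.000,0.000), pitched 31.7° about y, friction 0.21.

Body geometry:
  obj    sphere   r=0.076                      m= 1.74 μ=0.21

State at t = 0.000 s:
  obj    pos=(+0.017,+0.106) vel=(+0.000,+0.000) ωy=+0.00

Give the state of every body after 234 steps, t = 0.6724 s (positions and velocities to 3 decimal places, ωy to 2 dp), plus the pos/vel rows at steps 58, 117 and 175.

State at t = 0.6724 s:
  obj    pos=(+0.268,-0.049) vel=(+0.745,-0.460) ωy=+11.52

Key-timestep trajectory:
   step    t(s)  obj.x    obj.z    obj.vx   obj.vz 
     58  0.1667   +0.032  +0.096  +0.185  -0.114
    117  0.3362   +0.080  +0.067  +0.373  -0.230
    175  0.5029   +0.157  +0.019  +0.557  -0.344


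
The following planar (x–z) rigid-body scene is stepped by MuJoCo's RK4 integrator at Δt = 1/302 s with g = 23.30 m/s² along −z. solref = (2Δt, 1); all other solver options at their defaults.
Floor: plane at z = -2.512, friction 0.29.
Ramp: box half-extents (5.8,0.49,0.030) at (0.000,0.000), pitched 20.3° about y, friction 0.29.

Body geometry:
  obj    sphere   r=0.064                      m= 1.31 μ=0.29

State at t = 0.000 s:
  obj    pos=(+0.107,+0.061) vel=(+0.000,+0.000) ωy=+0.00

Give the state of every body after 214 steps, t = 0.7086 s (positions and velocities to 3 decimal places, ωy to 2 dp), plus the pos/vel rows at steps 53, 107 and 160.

State at t = 0.7086 s:
  obj    pos=(+1.467,-0.442) vel=(+3.837,-1.420) ωy=+63.92

Key-timestep trajectory:
   step    t(s)  obj.x    obj.z    obj.vx   obj.vz 
     53  0.1755   +0.190  +0.030  +0.950  -0.352
    107  0.3543   +0.447  -0.065  +1.919  -0.710
    160  0.5298   +0.867  -0.221  +2.869  -1.061


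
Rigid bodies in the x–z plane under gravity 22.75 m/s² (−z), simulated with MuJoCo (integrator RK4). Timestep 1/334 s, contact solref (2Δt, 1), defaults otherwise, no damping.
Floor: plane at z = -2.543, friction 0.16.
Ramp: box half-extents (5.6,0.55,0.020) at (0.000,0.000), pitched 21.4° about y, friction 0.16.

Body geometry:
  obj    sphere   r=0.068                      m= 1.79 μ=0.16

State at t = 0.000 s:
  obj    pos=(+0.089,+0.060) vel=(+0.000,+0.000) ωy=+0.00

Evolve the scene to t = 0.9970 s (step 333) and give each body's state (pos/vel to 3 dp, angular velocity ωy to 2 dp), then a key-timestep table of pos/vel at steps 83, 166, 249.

State at t = 0.9970 s:
  obj    pos=(+2.833,-1.016) vel=(+5.504,-2.157) ωy=+86.92

Key-timestep trajectory:
   step    t(s)  obj.x    obj.z    obj.vx   obj.vz 
     83  0.2485   +0.259  -0.007  +1.372  -0.538
    166  0.4970   +0.771  -0.208  +2.744  -1.075
    249  0.7455   +1.623  -0.542  +4.116  -1.613


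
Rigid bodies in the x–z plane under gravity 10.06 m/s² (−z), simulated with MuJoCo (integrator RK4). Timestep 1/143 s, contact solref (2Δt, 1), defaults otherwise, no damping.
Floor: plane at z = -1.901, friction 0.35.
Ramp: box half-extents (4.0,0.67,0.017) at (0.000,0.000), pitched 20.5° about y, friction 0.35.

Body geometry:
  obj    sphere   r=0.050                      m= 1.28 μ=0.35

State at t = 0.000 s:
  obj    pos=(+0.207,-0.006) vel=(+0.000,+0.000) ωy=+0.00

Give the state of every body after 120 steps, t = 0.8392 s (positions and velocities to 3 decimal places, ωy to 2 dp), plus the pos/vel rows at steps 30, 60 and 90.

State at t = 0.8392 s:
  obj    pos=(+1.037,-0.316) vel=(+1.978,-0.740) ωy=+42.22

Key-timestep trajectory:
   step    t(s)  obj.x    obj.z    obj.vx   obj.vz 
     30  0.2098   +0.259  -0.025  +0.495  -0.185
     60  0.4196   +0.415  -0.083  +0.989  -0.370
     90  0.6294   +0.674  -0.180  +1.484  -0.555


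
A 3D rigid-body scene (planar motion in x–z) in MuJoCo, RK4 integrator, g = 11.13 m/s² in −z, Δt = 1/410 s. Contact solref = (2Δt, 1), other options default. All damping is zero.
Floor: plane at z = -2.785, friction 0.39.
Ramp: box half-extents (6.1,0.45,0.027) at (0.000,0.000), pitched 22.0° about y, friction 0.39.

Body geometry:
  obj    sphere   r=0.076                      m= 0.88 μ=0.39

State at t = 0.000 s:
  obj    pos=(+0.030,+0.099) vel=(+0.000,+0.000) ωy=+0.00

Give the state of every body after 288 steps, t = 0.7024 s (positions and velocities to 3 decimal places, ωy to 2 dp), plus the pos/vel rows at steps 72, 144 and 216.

State at t = 0.7024 s:
  obj    pos=(+0.711,-0.176) vel=(+1.940,-0.784) ωy=+27.52

Key-timestep trajectory:
   step    t(s)  obj.x    obj.z    obj.vx   obj.vz 
     72  0.1756   +0.073  +0.082  +0.485  -0.196
    144  0.3512   +0.200  +0.030  +0.970  -0.392
    216  0.5268   +0.413  -0.056  +1.455  -0.588


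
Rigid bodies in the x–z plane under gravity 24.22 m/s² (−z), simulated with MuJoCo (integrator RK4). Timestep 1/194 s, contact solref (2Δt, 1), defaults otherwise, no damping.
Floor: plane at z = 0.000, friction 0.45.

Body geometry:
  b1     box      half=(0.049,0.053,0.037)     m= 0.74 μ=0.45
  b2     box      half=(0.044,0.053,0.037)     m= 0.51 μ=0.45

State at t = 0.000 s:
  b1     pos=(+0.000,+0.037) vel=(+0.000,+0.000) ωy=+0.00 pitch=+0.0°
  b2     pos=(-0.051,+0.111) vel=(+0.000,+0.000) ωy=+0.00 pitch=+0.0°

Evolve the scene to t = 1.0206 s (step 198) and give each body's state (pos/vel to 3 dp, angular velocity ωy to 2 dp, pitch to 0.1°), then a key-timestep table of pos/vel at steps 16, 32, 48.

State at t = 1.0206 s:
  b1     pos=(+0.000,+0.037) vel=(+0.000,+0.000) ωy=+0.00 pitch=+0.0°
  b2     pos=(-0.099,+0.044) vel=(+0.000,+0.000) ωy=+0.00 pitch=-90.0°

Key-timestep trajectory:
   step    t(s)  b1.x    b1.z    b1.vx   b1.vz   b2.x    b2.z    b2.vx   b2.vz 
     16  0.0825   +0.000  +0.037  +0.000  +0.000   -0.054  +0.111  -0.086  -0.011
     32  0.1649   +0.000  +0.037  +0.001  +0.000   -0.071  +0.104  -0.362  -0.233
     48  0.2474   +0.000  +0.037  +0.000  +0.000   -0.100  +0.039  +0.037  +0.143


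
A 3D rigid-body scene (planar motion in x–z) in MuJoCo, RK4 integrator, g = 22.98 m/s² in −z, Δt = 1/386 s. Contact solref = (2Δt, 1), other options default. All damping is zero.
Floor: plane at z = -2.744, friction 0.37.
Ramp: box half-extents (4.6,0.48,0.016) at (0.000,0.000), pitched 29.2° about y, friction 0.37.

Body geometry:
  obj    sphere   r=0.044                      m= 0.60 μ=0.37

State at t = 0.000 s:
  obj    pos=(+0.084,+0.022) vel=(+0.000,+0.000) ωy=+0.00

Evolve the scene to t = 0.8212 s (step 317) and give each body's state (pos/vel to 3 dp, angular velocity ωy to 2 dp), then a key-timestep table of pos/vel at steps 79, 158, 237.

State at t = 0.8212 s:
  obj    pos=(+2.441,-1.296) vel=(+5.741,-3.208) ωy=+149.45

Key-timestep trajectory:
   step    t(s)  obj.x    obj.z    obj.vx   obj.vz 
     79  0.2047   +0.230  -0.060  +1.431  -0.800
    158  0.4093   +0.670  -0.306  +2.861  -1.599
    237  0.6140   +1.402  -0.715  +4.292  -2.399


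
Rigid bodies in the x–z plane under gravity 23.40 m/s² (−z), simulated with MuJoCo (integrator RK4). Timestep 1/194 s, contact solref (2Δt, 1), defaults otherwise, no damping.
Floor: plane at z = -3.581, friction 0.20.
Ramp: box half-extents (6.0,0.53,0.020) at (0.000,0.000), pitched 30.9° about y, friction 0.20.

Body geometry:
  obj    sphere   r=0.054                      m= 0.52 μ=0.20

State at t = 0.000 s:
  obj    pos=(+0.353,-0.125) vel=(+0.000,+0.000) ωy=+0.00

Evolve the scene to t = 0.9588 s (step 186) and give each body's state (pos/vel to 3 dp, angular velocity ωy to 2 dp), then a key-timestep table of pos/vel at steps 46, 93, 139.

State at t = 0.9588 s:
  obj    pos=(+3.739,-2.151) vel=(+7.062,-4.227) ωy=+152.35

Key-timestep trajectory:
   step    t(s)  obj.x    obj.z    obj.vx   obj.vz 
     46  0.2371   +0.560  -0.249  +1.747  -1.046
     93  0.4794   +1.200  -0.632  +3.531  -2.114
    139  0.7165   +2.244  -1.257  +5.278  -3.159


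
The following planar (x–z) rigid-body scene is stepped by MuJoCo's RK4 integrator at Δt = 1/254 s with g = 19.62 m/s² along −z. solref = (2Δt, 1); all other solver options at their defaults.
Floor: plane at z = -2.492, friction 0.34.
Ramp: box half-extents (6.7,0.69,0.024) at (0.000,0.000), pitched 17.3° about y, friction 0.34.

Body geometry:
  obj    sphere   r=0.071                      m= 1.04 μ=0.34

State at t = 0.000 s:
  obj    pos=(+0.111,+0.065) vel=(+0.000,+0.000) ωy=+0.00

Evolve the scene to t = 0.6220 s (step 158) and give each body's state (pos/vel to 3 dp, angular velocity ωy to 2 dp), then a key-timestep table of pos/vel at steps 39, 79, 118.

State at t = 0.6220 s:
  obj    pos=(+0.881,-0.175) vel=(+2.475,-0.771) ωy=+36.51

Key-timestep trajectory:
   step    t(s)  obj.x    obj.z    obj.vx   obj.vz 
     39  0.1535   +0.158  +0.050  +0.611  -0.190
     79  0.3110   +0.304  +0.005  +1.238  -0.386
    118  0.4646   +0.540  -0.069  +1.849  -0.576


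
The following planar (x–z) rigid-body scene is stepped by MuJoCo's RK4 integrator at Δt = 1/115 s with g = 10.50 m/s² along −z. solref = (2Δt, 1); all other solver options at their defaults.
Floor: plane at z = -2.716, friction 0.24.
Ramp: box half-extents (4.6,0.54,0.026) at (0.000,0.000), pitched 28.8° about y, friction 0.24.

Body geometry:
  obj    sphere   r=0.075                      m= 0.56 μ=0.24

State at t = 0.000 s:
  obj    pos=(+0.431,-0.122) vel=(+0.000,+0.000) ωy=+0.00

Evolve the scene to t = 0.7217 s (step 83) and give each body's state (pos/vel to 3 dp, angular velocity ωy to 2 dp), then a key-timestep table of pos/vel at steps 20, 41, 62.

State at t = 0.7217 s:
  obj    pos=(+1.256,-0.575) vel=(+2.286,-1.257) ωy=+34.75

Key-timestep trajectory:
   step    t(s)  obj.x    obj.z    obj.vx   obj.vz 
     20  0.1739   +0.479  -0.148  +0.551  -0.303
     41  0.3565   +0.633  -0.232  +1.129  -0.621
     62  0.5391   +0.892  -0.375  +1.707  -0.939


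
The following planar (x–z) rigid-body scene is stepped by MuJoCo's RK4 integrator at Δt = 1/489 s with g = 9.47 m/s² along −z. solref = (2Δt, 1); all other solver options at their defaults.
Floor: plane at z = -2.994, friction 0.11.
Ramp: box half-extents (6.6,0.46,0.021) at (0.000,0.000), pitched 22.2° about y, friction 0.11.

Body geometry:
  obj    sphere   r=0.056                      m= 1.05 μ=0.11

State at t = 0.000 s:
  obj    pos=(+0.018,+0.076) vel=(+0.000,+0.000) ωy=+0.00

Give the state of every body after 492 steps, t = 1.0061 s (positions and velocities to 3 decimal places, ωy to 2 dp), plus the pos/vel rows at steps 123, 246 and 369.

State at t = 1.0061 s:
  obj    pos=(+1.243,-0.424) vel=(+2.436,-0.993) ωy=+43.30

Key-timestep trajectory:
   step    t(s)  obj.x    obj.z    obj.vx   obj.vz 
    123  0.2515   +0.095  +0.045  +0.610  -0.246
    246  0.5031   +0.324  -0.049  +1.218  -0.495
    369  0.7546   +0.707  -0.206  +1.825  -0.751


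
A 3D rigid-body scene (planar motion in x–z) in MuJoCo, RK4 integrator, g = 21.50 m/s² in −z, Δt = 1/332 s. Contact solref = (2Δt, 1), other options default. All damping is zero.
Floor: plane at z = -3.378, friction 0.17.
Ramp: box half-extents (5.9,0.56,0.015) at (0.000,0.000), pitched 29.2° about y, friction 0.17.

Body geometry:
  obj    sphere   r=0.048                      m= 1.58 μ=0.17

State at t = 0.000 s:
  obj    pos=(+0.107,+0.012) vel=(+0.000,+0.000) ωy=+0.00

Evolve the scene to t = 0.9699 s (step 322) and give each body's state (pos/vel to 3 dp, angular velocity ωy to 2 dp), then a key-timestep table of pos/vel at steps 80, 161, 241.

State at t = 0.9699 s:
  obj    pos=(+3.184,-1.707) vel=(+6.343,-3.545) ωy=+151.35

Key-timestep trajectory:
   step    t(s)  obj.x    obj.z    obj.vx   obj.vz 
     80  0.2410   +0.297  -0.094  +1.576  -0.881
    161  0.4849   +0.876  -0.418  +3.172  -1.773
    241  0.7259   +1.831  -0.951  +4.748  -2.653


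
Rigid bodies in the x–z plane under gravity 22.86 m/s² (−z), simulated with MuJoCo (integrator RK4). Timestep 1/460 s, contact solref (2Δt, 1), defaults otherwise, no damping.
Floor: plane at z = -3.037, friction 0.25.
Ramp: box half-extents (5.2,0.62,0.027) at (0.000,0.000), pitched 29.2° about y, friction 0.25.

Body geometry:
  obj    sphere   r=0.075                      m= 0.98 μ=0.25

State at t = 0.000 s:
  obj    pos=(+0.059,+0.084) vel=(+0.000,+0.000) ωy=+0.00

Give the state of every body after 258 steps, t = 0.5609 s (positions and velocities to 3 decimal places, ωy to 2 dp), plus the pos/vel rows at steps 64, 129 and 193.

State at t = 0.5609 s:
  obj    pos=(+1.153,-0.527) vel=(+3.900,-2.180) ωy=+59.56

Key-timestep trajectory:
   step    t(s)  obj.x    obj.z    obj.vx   obj.vz 
     64  0.1391   +0.126  +0.046  +0.968  -0.541
    129  0.2804   +0.332  -0.069  +1.950  -1.090
    193  0.4196   +0.671  -0.258  +2.918  -1.631


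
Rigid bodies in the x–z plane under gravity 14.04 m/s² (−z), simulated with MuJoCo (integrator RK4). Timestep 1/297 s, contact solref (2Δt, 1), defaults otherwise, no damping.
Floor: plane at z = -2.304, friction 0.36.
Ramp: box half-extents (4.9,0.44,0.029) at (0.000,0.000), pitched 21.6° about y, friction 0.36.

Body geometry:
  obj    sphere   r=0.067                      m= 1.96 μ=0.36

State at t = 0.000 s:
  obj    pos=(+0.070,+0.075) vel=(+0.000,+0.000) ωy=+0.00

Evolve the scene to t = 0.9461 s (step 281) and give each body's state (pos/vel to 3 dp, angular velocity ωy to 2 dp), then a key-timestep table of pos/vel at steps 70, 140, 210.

State at t = 0.9461 s:
  obj    pos=(+1.607,-0.533) vel=(+3.248,-1.286) ωy=+52.13

Key-timestep trajectory:
   step    t(s)  obj.x    obj.z    obj.vx   obj.vz 
     70  0.2357   +0.166  +0.038  +0.809  -0.320
    140  0.4714   +0.452  -0.076  +1.618  -0.641
    210  0.7071   +0.928  -0.264  +2.427  -0.961


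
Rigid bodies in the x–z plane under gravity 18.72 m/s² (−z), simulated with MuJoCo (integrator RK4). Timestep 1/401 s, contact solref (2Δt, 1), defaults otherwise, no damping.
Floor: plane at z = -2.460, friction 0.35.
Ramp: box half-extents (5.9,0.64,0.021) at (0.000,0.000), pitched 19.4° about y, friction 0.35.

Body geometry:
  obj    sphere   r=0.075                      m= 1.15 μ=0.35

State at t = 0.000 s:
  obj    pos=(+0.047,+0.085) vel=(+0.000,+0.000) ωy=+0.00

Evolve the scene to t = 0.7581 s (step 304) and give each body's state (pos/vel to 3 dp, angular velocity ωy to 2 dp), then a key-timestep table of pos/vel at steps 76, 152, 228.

State at t = 0.7581 s:
  obj    pos=(+1.251,-0.339) vel=(+3.176,-1.118) ωy=+44.89

Key-timestep trajectory:
   step    t(s)  obj.x    obj.z    obj.vx   obj.vz 
     76  0.1895   +0.122  +0.059  +0.794  -0.280
    152  0.3791   +0.348  -0.021  +1.588  -0.559
    228  0.5686   +0.724  -0.153  +2.382  -0.839


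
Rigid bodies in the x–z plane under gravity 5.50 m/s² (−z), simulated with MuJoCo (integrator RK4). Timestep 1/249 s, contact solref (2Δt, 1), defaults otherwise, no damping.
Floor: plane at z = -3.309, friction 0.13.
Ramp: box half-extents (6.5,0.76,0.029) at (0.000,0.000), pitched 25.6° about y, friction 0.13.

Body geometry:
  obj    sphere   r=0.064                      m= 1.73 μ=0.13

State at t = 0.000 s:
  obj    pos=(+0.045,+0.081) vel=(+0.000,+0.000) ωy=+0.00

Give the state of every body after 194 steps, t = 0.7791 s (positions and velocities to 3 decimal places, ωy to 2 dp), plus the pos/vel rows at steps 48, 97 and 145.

State at t = 0.7791 s:
  obj    pos=(+0.521,-0.147) vel=(+1.218,-0.587) ωy=+19.50

Key-timestep trajectory:
   step    t(s)  obj.x    obj.z    obj.vx   obj.vz 
     48  0.1928   +0.075  +0.067  +0.304  -0.144
     97  0.3896   +0.165  +0.024  +0.609  -0.299
    145  0.5823   +0.311  -0.046  +0.912  -0.437


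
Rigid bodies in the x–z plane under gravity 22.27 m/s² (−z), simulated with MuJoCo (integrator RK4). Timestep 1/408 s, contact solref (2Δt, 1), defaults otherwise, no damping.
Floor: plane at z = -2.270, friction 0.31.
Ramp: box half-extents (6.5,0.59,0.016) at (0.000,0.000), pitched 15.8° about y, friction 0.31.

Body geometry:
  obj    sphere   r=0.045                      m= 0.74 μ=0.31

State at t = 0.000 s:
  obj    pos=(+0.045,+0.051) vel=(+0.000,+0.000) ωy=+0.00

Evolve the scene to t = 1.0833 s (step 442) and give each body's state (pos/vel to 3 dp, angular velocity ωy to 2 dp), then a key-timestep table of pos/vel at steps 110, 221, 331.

State at t = 1.0833 s:
  obj    pos=(+2.491,-0.641) vel=(+4.515,-1.278) ωy=+104.26

Key-timestep trajectory:
   step    t(s)  obj.x    obj.z    obj.vx   obj.vz 
    110  0.2696   +0.196  +0.008  +1.124  -0.318
    221  0.5417   +0.656  -0.122  +2.257  -0.639
    331  0.8113   +1.416  -0.337  +3.381  -0.957


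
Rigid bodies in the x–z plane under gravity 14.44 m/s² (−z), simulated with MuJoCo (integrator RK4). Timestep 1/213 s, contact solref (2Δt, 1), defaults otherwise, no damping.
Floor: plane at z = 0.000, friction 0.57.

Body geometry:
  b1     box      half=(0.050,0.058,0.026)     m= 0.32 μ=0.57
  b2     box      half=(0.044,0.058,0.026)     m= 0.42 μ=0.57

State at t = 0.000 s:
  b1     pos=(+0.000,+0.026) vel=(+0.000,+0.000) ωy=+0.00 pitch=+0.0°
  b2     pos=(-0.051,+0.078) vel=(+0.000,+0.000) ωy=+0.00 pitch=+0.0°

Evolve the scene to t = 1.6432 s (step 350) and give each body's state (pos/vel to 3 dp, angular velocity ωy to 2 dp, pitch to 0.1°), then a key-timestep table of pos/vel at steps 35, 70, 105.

State at t = 1.6432 s:
  b1     pos=(+0.000,+0.026) vel=(+0.000,+0.000) ωy=+0.00 pitch=+0.0°
  b2     pos=(-0.163,+0.026) vel=(+0.000,+0.000) ωy=+0.00 pitch=+180.0°

Key-timestep trajectory:
   step    t(s)  b1.x    b1.z    b1.vx   b1.vz   b2.x    b2.z    b2.vx   b2.vz 
     35  0.1643   +0.000  +0.026  +0.000  +0.000   -0.057  +0.077  -0.103  -0.028
     70  0.3286   +0.000  +0.026  +0.000  +0.000   -0.100  +0.048  -0.271  +0.157
    105  0.4930   +0.000  +0.026  +0.000  +0.000   -0.134  +0.048  -0.287  -0.091


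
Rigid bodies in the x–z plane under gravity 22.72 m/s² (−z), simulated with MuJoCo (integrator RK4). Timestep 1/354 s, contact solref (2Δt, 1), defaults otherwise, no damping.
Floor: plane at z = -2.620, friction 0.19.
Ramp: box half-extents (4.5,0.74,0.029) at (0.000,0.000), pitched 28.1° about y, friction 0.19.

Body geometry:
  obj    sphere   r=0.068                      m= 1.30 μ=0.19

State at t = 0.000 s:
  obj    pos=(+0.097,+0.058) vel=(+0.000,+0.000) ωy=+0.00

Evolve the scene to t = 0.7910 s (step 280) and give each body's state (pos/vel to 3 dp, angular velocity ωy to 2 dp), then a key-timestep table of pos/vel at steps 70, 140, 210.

State at t = 0.7910 s:
  obj    pos=(+2.207,-1.068) vel=(+5.334,-2.848) ωy=+88.89

Key-timestep trajectory:
   step    t(s)  obj.x    obj.z    obj.vx   obj.vz 
     70  0.1977   +0.229  -0.012  +1.334  -0.712
    140  0.3955   +0.625  -0.224  +2.667  -1.424
    210  0.5932   +1.284  -0.575  +4.000  -2.136


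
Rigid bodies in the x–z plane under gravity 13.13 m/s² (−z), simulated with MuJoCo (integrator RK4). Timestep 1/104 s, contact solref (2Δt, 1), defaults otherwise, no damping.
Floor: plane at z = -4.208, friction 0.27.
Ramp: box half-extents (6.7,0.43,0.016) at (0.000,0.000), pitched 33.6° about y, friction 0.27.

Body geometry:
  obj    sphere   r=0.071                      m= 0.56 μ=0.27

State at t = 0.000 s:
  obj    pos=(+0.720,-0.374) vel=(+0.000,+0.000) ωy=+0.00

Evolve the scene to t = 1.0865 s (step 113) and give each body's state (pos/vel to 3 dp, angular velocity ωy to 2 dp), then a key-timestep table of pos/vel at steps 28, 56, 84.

State at t = 1.0865 s:
  obj    pos=(+3.273,-2.070) vel=(+4.698,-3.121) ωy=+79.39

Key-timestep trajectory:
   step    t(s)  obj.x    obj.z    obj.vx   obj.vz 
     28  0.2692   +0.877  -0.478  +1.165  -0.774
     56  0.5385   +1.347  -0.791  +2.328  -1.547
     84  0.8077   +2.131  -1.311  +3.492  -2.320


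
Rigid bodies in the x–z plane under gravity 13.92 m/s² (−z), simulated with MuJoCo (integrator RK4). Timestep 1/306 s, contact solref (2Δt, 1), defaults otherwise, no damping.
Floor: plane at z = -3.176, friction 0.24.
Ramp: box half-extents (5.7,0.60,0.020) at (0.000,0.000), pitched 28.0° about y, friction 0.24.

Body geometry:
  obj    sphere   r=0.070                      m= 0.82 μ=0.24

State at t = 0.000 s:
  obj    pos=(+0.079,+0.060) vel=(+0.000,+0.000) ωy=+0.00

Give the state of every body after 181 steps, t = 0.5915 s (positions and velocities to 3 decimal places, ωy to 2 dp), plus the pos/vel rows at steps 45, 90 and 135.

State at t = 0.5915 s:
  obj    pos=(+0.800,-0.324) vel=(+2.438,-1.296) ωy=+39.43

Key-timestep trajectory:
   step    t(s)  obj.x    obj.z    obj.vx   obj.vz 
     45  0.1471   +0.124  +0.036  +0.606  -0.322
     90  0.2941   +0.257  -0.035  +1.212  -0.645
    135  0.4412   +0.480  -0.153  +1.819  -0.967


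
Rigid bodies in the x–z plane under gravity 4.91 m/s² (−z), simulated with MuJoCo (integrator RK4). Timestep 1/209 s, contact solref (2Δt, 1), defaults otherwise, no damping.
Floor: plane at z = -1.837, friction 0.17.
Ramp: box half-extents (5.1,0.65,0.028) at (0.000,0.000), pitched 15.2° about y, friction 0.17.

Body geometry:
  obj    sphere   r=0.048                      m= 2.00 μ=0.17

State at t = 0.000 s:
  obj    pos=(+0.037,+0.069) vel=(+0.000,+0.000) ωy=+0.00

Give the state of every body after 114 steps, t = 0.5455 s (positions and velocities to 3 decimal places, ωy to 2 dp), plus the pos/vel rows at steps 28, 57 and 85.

State at t = 0.5455 s:
  obj    pos=(+0.169,+0.033) vel=(+0.484,-0.132) ωy=+10.45

Key-timestep trajectory:
   step    t(s)  obj.x    obj.z    obj.vx   obj.vz 
     28  0.1340   +0.045  +0.067  +0.119  -0.032
     57  0.2727   +0.070  +0.060  +0.242  -0.066
     85  0.4067   +0.110  +0.049  +0.361  -0.098


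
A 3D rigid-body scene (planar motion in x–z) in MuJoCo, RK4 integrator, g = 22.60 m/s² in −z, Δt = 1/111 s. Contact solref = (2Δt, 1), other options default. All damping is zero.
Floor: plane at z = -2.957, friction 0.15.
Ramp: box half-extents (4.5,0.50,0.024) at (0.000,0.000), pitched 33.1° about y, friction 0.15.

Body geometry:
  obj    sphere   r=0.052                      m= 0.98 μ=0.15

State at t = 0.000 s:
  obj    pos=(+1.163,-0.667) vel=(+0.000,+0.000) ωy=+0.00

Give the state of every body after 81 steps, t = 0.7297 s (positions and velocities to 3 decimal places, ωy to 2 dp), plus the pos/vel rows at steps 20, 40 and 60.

State at t = 0.7297 s:
  obj    pos=(+3.282,-2.049) vel=(+5.799,-3.808) ωy=+99.25

Key-timestep trajectory:
   step    t(s)  obj.x    obj.z    obj.vx   obj.vz 
     20  0.1802   +1.292  -0.752  +1.445  -0.911
     40  0.3604   +1.680  -1.004  +2.901  -1.798
     60  0.5405   +2.326  -1.425  +4.299  -2.813


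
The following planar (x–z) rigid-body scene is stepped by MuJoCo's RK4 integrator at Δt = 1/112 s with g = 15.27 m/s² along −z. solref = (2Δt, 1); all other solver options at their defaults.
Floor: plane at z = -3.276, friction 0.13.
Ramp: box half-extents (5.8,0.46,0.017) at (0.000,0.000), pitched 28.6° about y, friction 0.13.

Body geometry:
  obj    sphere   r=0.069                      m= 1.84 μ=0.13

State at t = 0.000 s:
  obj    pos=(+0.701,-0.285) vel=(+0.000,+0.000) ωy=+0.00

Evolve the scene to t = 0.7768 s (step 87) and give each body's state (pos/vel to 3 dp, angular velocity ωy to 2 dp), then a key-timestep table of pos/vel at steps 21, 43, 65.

State at t = 0.7768 s:
  obj    pos=(+2.176,-1.088) vel=(+3.793,-2.078) ωy=+48.94

Key-timestep trajectory:
   step    t(s)  obj.x    obj.z    obj.vx   obj.vz 
     21  0.1875   +0.787  -0.331  +0.920  -0.491
     43  0.3839   +1.061  -0.481  +1.870  -1.039
     65  0.5804   +1.524  -0.733  +2.840  -1.537


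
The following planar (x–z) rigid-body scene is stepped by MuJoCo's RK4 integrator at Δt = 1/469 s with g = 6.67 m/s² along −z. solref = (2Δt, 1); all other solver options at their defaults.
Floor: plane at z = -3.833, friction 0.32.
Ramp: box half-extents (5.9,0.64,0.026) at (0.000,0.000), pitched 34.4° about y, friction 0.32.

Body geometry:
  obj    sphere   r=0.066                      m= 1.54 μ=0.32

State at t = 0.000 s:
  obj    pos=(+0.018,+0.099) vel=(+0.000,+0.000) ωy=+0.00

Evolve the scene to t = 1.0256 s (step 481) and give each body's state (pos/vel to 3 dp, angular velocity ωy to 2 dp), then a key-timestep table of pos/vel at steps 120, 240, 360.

State at t = 1.0256 s:
  obj    pos=(+1.186,-0.701) vel=(+2.278,-1.560) ωy=+41.82

Key-timestep trajectory:
   step    t(s)  obj.x    obj.z    obj.vx   obj.vz 
    120  0.2559   +0.091  +0.049  +0.568  -0.389
    240  0.5117   +0.309  -0.100  +1.137  -0.778
    360  0.7676   +0.672  -0.349  +1.705  -1.167


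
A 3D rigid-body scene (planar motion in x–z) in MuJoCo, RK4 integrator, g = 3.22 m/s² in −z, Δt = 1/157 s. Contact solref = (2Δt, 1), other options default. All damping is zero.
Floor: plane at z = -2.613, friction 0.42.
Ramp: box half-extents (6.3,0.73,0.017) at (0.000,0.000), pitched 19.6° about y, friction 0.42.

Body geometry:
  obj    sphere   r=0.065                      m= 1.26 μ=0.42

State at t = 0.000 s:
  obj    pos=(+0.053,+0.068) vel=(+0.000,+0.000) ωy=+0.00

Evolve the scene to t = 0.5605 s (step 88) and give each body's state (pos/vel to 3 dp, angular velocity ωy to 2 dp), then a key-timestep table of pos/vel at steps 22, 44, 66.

State at t = 0.5605 s:
  obj    pos=(+0.167,+0.027) vel=(+0.407,-0.145) ωy=+6.65

Key-timestep trajectory:
   step    t(s)  obj.x    obj.z    obj.vx   obj.vz 
     22  0.1401   +0.060  +0.066  +0.102  -0.036
     44  0.2803   +0.082  +0.058  +0.204  -0.073
     66  0.4204   +0.117  +0.045  +0.306  -0.109


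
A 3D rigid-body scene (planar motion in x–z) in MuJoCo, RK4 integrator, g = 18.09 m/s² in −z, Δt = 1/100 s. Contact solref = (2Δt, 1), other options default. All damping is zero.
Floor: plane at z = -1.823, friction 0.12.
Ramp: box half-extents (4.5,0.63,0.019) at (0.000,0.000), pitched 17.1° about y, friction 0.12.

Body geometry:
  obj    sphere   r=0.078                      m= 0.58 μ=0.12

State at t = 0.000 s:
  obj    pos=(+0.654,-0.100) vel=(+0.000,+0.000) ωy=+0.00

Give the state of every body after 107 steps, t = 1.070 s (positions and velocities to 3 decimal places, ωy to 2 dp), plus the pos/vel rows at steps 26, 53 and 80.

State at t = 1.070 s:
  obj    pos=(+2.734,-0.739) vel=(+3.886,-1.196) ωy=+52.10

Key-timestep trajectory:
   step    t(s)  obj.x    obj.z    obj.vx   obj.vz 
     26  0.2600   +0.777  -0.138  +0.945  -0.291
     53  0.5300   +1.164  -0.257  +1.925  -0.592
     80  0.8000   +1.817  -0.457  +2.906  -0.894


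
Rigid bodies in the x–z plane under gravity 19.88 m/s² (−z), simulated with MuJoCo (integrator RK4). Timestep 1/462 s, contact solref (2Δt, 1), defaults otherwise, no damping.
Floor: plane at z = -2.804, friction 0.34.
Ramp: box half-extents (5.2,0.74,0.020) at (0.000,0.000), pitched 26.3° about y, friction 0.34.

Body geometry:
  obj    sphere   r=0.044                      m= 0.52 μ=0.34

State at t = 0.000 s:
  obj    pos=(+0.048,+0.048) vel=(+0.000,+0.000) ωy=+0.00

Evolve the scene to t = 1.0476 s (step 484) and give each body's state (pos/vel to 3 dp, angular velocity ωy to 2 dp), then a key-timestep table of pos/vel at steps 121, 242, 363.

State at t = 1.0476 s:
  obj    pos=(+3.143,-1.482) vel=(+5.909,-2.920) ωy=+149.79

Key-timestep trajectory:
   step    t(s)  obj.x    obj.z    obj.vx   obj.vz 
    121  0.2619   +0.241  -0.048  +1.477  -0.730
    242  0.5238   +0.822  -0.335  +2.955  -1.460
    363  0.7857   +1.789  -0.813  +4.432  -2.190


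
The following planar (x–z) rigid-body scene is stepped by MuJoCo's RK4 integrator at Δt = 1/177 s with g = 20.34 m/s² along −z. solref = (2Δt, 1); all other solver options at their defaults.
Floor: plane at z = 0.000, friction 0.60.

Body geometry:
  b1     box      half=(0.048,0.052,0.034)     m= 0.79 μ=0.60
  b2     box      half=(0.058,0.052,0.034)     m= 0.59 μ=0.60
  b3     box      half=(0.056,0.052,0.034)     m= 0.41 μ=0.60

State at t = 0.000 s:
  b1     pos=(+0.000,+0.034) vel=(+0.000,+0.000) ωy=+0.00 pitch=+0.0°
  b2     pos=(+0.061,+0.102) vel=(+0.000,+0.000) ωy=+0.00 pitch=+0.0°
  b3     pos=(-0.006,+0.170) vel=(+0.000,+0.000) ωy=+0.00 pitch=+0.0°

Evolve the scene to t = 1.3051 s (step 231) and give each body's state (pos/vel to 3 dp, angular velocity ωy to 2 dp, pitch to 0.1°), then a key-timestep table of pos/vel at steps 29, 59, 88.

State at t = 1.3051 s:
  b1     pos=(+0.000,+0.034) vel=(+0.000,+0.000) ωy=+0.00 pitch=+0.0°
  b2     pos=(+0.118,+0.058) vel=(+0.000,+0.000) ωy=+0.00 pitch=+90.0°
  b3     pos=(-0.138,+0.034) vel=(+0.000,+0.000) ωy=+0.00 pitch=+180.0°

Key-timestep trajectory:
   step    t(s)  b1.x    b1.z    b1.vx   b1.vz   b2.x    b2.z    b2.vx   b2.vz   b3.x    b3.z    b3.vx   b3.vz 
     29  0.1638   +0.000  +0.034  +0.001  -0.001   +0.064  +0.100  +0.144  -0.071   -0.042  +0.129  -0.590  -0.114
     59  0.3333   +0.000  +0.034  +0.000  +0.000   +0.128  +0.061  +0.230  +0.183   -0.139  +0.032  +0.053  +0.111
     88  0.4972   +0.000  +0.034  +0.000  +0.000   +0.115  +0.058  -0.127  +0.091   -0.138  +0.034  +0.000  +0.000


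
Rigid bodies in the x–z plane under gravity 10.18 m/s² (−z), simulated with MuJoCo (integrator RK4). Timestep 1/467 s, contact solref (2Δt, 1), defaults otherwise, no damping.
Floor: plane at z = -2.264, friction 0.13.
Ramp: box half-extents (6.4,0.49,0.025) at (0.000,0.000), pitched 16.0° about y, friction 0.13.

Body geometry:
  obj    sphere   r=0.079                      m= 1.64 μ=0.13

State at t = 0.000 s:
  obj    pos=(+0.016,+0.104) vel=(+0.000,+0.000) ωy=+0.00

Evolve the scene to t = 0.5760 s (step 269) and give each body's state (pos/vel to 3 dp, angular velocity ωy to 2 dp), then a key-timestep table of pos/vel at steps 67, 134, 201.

State at t = 0.5760 s:
  obj    pos=(+0.336,+0.012) vel=(+1.110,-0.318) ωy=+14.61

Key-timestep trajectory:
   step    t(s)  obj.x    obj.z    obj.vx   obj.vz 
     67  0.1435   +0.036  +0.098  +0.276  -0.079
    134  0.2869   +0.095  +0.081  +0.553  -0.159
    201  0.4304   +0.194  +0.052  +0.829  -0.238


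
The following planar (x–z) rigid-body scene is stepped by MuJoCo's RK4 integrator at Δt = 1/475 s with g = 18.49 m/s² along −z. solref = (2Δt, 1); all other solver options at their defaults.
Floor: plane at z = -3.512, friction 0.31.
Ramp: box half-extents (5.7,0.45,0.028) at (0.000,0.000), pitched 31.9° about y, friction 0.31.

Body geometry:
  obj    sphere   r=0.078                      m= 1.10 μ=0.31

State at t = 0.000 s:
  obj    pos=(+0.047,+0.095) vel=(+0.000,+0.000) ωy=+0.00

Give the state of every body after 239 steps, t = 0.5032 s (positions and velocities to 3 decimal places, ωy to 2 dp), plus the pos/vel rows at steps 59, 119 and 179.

State at t = 0.5032 s:
  obj    pos=(+0.797,-0.371) vel=(+2.981,-1.856) ωy=+45.01

Key-timestep trajectory:
   step    t(s)  obj.x    obj.z    obj.vx   obj.vz 
     59  0.1242   +0.093  +0.067  +0.736  -0.458
    119  0.2505   +0.233  -0.020  +1.485  -0.924
    179  0.3768   +0.468  -0.166  +2.233  -1.390


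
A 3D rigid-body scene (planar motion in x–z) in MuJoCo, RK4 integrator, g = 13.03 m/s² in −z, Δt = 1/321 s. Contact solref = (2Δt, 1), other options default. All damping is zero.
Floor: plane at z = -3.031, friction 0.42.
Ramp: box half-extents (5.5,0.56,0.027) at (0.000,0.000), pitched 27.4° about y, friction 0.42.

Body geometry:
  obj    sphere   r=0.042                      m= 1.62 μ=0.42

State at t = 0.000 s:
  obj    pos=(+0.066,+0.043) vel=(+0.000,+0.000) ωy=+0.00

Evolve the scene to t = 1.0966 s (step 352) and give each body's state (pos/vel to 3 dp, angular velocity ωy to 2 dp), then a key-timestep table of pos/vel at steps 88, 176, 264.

State at t = 1.0966 s:
  obj    pos=(+2.353,-1.142) vel=(+4.170,-2.161) ωy=+111.82

Key-timestep trajectory:
   step    t(s)  obj.x    obj.z    obj.vx   obj.vz 
     88  0.2741   +0.209  -0.031  +1.043  -0.540
    176  0.5483   +0.638  -0.253  +2.085  -1.081
    264  0.8224   +1.352  -0.623  +3.127  -1.621
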